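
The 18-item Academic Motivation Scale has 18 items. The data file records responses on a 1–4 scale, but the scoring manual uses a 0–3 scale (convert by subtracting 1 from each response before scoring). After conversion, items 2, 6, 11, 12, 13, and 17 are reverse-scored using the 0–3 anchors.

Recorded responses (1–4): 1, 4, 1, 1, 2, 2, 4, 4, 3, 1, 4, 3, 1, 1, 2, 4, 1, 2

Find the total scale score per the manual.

23

Convert to 0–3: 0, 3, 0, 0, 1, 1, 3, 3, 2, 0, 3, 2, 0, 0, 1, 3, 0, 1
Reverse-coded (reverse-coded value = 3 − response):
  item 2: 3 − 3 = 0
  item 6: 3 − 1 = 2
  item 11: 3 − 3 = 0
  item 12: 3 − 2 = 1
  item 13: 3 − 0 = 3
  item 17: 3 − 0 = 3
Scored: 0, 0, 0, 0, 1, 2, 3, 3, 2, 0, 0, 1, 3, 0, 1, 3, 3, 1
Total = 23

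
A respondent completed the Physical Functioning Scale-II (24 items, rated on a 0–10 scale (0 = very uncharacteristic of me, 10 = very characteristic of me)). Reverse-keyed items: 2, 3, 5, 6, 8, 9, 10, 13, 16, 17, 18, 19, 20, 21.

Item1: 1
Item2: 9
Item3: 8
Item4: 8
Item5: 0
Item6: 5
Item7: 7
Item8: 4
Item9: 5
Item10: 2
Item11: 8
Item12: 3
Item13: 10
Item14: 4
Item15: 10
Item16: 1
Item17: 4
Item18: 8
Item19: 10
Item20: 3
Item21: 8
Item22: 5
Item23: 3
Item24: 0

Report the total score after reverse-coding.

112

Reversing items 2, 3, 5, 6, 8, 9, 10, 13, 16, 17, 18, 19, 20, and 21 with 10 − raw:
Total = 1 + (10−9) + (10−8) + 8 + (10−0) + (10−5) + 7 + (10−4) + (10−5) + (10−2) + 8 + 3 + (10−10) + 4 + 10 + (10−1) + (10−4) + (10−8) + (10−10) + (10−3) + (10−8) + 5 + 3 + 0
      = 1 + 1 + 2 + 8 + 10 + 5 + 7 + 6 + 5 + 8 + 8 + 3 + 0 + 4 + 10 + 9 + 6 + 2 + 0 + 7 + 2 + 5 + 3 + 0 = 112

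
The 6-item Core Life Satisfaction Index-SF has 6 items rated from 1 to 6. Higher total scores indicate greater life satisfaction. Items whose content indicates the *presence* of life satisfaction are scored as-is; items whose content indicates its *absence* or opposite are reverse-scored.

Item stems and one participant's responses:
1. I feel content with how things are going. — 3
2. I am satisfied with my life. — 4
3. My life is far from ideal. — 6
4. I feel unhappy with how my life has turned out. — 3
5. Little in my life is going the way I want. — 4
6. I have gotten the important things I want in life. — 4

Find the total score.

Items 3, 4, 5 describe the absence/opposite of life satisfaction → reverse-score.
reversed = (1+6) − raw = 7 − raw.
  item 1: 3
  item 2: 4
  item 3: 7 − 6 = 1
  item 4: 7 − 3 = 4
  item 5: 7 − 4 = 3
  item 6: 4
Total = 3 + 4 + 1 + 4 + 3 + 4 = 19

19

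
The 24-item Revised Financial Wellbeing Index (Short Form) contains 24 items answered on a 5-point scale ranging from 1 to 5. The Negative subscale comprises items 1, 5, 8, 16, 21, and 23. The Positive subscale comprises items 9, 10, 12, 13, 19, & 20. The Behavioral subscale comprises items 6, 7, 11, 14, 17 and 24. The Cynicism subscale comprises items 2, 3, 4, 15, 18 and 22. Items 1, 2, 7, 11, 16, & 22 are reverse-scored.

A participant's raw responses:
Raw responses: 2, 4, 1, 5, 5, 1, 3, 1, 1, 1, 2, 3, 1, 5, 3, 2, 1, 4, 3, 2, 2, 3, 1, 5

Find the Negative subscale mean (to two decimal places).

2.83

Negative items: 1, 5, 8, 16, 21, 23.
Of these, items 1 & 16 are reverse-scored; reversed = (1+5) − raw = 6 − raw.
  item 1: 6 − 2 = 4
  item 5: 5
  item 8: 1
  item 16: 6 − 2 = 4
  item 21: 2
  item 23: 1
Sum = 4 + 5 + 1 + 4 + 2 + 1 = 17
Mean = 17 / 6 = 2.83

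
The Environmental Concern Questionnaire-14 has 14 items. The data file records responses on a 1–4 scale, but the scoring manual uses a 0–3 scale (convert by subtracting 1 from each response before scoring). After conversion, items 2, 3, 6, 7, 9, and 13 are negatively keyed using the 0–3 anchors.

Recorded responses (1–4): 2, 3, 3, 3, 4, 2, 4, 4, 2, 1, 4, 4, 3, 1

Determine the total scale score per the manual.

Convert to 0–3: 1, 2, 2, 2, 3, 1, 3, 3, 1, 0, 3, 3, 2, 0
Reverse-coded (on a 0–3 scale, reversed = 3 − raw):
  item 2: 3 − 2 = 1
  item 3: 3 − 2 = 1
  item 6: 3 − 1 = 2
  item 7: 3 − 3 = 0
  item 9: 3 − 1 = 2
  item 13: 3 − 2 = 1
Scored: 1, 1, 1, 2, 3, 2, 0, 3, 2, 0, 3, 3, 1, 0
Total = 22

22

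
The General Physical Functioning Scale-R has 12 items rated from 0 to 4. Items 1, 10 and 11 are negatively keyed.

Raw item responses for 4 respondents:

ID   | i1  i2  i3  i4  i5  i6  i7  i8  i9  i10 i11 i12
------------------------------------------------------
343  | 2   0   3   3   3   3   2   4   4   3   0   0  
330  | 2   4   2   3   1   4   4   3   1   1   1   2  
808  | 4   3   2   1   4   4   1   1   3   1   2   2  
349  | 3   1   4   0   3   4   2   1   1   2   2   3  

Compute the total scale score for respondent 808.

Respondent 808 raw: 4, 3, 2, 1, 4, 4, 1, 1, 3, 1, 2, 2.
Reverse-coded (reversed = (0+4) − raw = 4 − raw):
  item 1: 4 − 4 = 0
  item 2: 3
  item 3: 2
  item 4: 1
  item 5: 4
  item 6: 4
  item 7: 1
  item 8: 1
  item 9: 3
  item 10: 4 − 1 = 3
  item 11: 4 − 2 = 2
  item 12: 2
Sum = 0 + 3 + 2 + 1 + 4 + 4 + 1 + 1 + 3 + 3 + 2 + 2 = 26

26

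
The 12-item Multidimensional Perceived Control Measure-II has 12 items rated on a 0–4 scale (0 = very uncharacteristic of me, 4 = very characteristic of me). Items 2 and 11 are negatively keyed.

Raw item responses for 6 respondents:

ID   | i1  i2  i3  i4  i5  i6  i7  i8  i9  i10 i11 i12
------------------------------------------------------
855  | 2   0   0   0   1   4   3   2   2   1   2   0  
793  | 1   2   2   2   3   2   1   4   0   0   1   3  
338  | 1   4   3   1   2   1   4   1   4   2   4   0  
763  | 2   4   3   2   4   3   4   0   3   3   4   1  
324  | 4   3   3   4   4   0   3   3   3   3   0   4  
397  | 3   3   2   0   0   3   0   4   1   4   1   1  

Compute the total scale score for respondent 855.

21

Respondent 855 raw: 2, 0, 0, 0, 1, 4, 3, 2, 2, 1, 2, 0.
Reverse-coded (on a 0–4 scale, reversed = 4 − raw):
  item 1: 2
  item 2: 4 − 0 = 4
  item 3: 0
  item 4: 0
  item 5: 1
  item 6: 4
  item 7: 3
  item 8: 2
  item 9: 2
  item 10: 1
  item 11: 4 − 2 = 2
  item 12: 0
Sum = 2 + 4 + 0 + 0 + 1 + 4 + 3 + 2 + 2 + 1 + 2 + 0 = 21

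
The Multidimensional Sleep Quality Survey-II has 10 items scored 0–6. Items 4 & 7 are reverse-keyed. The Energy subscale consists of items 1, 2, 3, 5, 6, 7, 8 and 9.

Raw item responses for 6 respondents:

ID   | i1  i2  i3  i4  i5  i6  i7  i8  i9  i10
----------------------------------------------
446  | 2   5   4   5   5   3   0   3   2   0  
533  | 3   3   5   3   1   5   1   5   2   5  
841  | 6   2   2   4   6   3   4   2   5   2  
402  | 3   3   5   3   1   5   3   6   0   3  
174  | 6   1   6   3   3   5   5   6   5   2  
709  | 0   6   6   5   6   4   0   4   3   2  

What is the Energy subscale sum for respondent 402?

Respondent 402 raw: 3, 3, 5, 3, 1, 5, 3, 6, 0, 3.
Energy items: 1, 2, 3, 5, 6, 7, 8, 9.
Reverse-coded (on a 0–6 scale, reversed = 6 − raw):
  item 1: 3
  item 2: 3
  item 3: 5
  item 5: 1
  item 6: 5
  item 7: 6 − 3 = 3
  item 8: 6
  item 9: 0
Sum = 3 + 3 + 5 + 1 + 5 + 3 + 6 + 0 = 26

26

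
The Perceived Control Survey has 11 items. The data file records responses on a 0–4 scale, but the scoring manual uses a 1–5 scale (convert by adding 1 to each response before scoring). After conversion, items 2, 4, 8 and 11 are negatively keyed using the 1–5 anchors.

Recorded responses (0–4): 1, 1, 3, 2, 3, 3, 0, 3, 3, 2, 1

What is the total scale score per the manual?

35

Convert to 1–5: 2, 2, 4, 3, 4, 4, 1, 4, 4, 3, 2
Reverse-coded (reversed = (1+5) − raw = 6 − raw):
  item 2: 6 − 2 = 4
  item 4: 6 − 3 = 3
  item 8: 6 − 4 = 2
  item 11: 6 − 2 = 4
Scored: 2, 4, 4, 3, 4, 4, 1, 2, 4, 3, 4
Total = 35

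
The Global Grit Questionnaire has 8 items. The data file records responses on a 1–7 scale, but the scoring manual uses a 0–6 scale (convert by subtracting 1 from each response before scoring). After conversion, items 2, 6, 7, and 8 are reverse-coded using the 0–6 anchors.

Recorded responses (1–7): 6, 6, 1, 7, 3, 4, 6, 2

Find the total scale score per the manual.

Convert to 0–6: 5, 5, 0, 6, 2, 3, 5, 1
Reverse-coded (reverse-coded value = 6 − response):
  item 2: 6 − 5 = 1
  item 6: 6 − 3 = 3
  item 7: 6 − 5 = 1
  item 8: 6 − 1 = 5
Scored: 5, 1, 0, 6, 2, 3, 1, 5
Total = 23

23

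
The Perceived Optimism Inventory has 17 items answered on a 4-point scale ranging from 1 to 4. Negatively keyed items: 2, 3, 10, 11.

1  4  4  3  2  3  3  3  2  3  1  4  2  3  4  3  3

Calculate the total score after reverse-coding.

44

Reversing items 2, 3, 10, & 11 with 5 − raw:
Total = 1 + (5−4) + (5−4) + 3 + 2 + 3 + 3 + 3 + 2 + (5−3) + (5−1) + 4 + 2 + 3 + 4 + 3 + 3
      = 1 + 1 + 1 + 3 + 2 + 3 + 3 + 3 + 2 + 2 + 4 + 4 + 2 + 3 + 4 + 3 + 3 = 44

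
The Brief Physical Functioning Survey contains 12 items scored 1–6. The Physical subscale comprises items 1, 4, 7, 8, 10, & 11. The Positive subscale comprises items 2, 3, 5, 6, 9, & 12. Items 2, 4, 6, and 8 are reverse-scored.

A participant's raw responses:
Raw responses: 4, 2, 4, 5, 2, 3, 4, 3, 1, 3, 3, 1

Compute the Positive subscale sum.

17

Positive items: 2, 3, 5, 6, 9, 12.
Of these, items 2 and 6 are reverse-scored; reversed = (1+6) − raw = 7 − raw.
  item 2: 7 − 2 = 5
  item 3: 4
  item 5: 2
  item 6: 7 − 3 = 4
  item 9: 1
  item 12: 1
Sum = 5 + 4 + 2 + 4 + 1 + 1 = 17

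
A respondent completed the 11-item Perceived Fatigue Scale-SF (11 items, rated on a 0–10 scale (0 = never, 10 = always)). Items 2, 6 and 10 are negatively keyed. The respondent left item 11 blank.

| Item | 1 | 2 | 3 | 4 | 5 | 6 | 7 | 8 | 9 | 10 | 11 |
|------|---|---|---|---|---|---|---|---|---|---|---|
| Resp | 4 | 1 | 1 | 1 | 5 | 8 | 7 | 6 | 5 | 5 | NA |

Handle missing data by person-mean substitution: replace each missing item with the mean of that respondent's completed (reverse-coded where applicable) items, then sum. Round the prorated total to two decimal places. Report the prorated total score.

Reverse-coded (reversed = (0+10) − raw = 10 − raw):
  item 2: 10 − 1 = 9
  item 6: 10 − 8 = 2
  item 10: 10 − 5 = 5
Completed scored items (10 of 11): 4, 9, 1, 1, 5, 2, 7, 6, 5, 5; sum = 45.
Person mean = 45 / 10 ≈ 4.5000
Prorated total = (45 / 10) × 11 = 49.50 (to 2 dp)

49.50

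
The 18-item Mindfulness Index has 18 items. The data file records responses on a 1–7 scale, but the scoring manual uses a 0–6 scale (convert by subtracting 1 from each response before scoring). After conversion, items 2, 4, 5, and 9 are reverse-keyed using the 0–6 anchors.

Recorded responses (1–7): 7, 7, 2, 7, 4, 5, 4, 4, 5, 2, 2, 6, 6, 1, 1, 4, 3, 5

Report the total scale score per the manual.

Convert to 0–6: 6, 6, 1, 6, 3, 4, 3, 3, 4, 1, 1, 5, 5, 0, 0, 3, 2, 4
Reverse-coded (reversed = (0+6) − raw = 6 − raw):
  item 2: 6 − 6 = 0
  item 4: 6 − 6 = 0
  item 5: 6 − 3 = 3
  item 9: 6 − 4 = 2
Scored: 6, 0, 1, 0, 3, 4, 3, 3, 2, 1, 1, 5, 5, 0, 0, 3, 2, 4
Total = 43

43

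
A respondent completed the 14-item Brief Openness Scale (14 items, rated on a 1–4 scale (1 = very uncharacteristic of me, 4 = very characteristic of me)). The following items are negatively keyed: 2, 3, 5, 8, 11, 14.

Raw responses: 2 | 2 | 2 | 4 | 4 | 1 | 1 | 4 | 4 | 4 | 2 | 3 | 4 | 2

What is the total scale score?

37

Raw sum = 39. Negatively keyed items: 2, 3, 5, 8, 11, 14; their raw sum = 16.
Each reversal replaces raw with 5 − raw, changing the total by 5 − 2·raw per item.
Total = 39 + 6·5 − 2·16 = 39 + 30 − 32 = 37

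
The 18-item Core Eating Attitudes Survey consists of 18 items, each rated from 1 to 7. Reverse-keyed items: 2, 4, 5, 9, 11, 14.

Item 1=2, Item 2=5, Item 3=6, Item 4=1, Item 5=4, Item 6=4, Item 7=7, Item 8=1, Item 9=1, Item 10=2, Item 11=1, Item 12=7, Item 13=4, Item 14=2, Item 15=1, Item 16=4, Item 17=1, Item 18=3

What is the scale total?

Raw sum = 56. Reverse-keyed items: 2, 4, 5, 9, 11, 14; their raw sum = 14.
Each reversal replaces raw with 8 − raw, changing the total by 8 − 2·raw per item.
Total = 56 + 6·8 − 2·14 = 56 + 48 − 28 = 76

76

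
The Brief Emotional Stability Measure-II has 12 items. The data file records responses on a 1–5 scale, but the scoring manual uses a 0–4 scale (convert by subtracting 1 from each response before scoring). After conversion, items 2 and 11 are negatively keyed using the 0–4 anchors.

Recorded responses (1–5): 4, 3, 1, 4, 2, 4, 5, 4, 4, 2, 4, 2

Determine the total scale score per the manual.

25

Convert to 0–4: 3, 2, 0, 3, 1, 3, 4, 3, 3, 1, 3, 1
Reverse-coded (reverse-coded value = 4 − response):
  item 2: 4 − 2 = 2
  item 11: 4 − 3 = 1
Scored: 3, 2, 0, 3, 1, 3, 4, 3, 3, 1, 1, 1
Total = 25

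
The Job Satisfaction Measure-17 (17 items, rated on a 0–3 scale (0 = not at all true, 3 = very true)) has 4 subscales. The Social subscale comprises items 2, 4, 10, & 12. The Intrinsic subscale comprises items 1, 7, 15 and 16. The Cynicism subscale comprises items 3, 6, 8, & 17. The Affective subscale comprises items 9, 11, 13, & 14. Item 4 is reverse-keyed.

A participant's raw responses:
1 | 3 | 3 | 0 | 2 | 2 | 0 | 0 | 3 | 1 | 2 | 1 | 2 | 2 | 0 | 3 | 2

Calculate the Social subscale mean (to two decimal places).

Social items: 2, 4, 10, 12.
Of these, item 4 is reverse-keyed; reversed = (0+3) − raw = 3 − raw.
  item 2: 3
  item 4: 3 − 0 = 3
  item 10: 1
  item 12: 1
Sum = 3 + 3 + 1 + 1 = 8
Mean = 8 / 4 = 2.00

2.00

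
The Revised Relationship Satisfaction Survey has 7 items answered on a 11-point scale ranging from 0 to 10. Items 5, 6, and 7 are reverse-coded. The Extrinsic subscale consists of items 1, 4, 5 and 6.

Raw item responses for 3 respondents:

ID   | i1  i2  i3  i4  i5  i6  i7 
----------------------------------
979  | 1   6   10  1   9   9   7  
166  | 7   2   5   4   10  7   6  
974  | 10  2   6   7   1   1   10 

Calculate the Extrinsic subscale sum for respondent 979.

4

Respondent 979 raw: 1, 6, 10, 1, 9, 9, 7.
Extrinsic items: 1, 4, 5, 6.
Reverse-coded (reverse-coded value = 10 − response):
  item 1: 1
  item 4: 1
  item 5: 10 − 9 = 1
  item 6: 10 − 9 = 1
Sum = 1 + 1 + 1 + 1 = 4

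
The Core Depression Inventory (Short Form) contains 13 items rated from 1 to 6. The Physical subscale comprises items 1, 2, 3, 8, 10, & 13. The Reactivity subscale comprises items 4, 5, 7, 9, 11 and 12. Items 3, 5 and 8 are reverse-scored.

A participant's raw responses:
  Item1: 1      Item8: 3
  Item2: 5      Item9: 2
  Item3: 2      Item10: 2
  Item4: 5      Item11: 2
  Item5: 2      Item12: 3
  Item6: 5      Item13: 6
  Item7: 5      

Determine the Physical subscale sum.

Physical items: 1, 2, 3, 8, 10, 13.
Of these, items 3 & 8 are reverse-scored; reverse-coded value = 7 − response.
  item 1: 1
  item 2: 5
  item 3: 7 − 2 = 5
  item 8: 7 − 3 = 4
  item 10: 2
  item 13: 6
Sum = 1 + 5 + 5 + 4 + 2 + 6 = 23

23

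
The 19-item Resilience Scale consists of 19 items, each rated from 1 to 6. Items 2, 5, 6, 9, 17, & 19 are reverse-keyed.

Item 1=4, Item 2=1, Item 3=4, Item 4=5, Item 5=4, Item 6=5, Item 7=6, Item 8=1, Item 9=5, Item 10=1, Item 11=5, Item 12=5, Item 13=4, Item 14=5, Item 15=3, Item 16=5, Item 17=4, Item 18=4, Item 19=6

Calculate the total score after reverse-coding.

69

Reversing items 2, 5, 6, 9, 17, & 19 with 7 − raw:
Total = 4 + (7−1) + 4 + 5 + (7−4) + (7−5) + 6 + 1 + (7−5) + 1 + 5 + 5 + 4 + 5 + 3 + 5 + (7−4) + 4 + (7−6)
      = 4 + 6 + 4 + 5 + 3 + 2 + 6 + 1 + 2 + 1 + 5 + 5 + 4 + 5 + 3 + 5 + 3 + 4 + 1 = 69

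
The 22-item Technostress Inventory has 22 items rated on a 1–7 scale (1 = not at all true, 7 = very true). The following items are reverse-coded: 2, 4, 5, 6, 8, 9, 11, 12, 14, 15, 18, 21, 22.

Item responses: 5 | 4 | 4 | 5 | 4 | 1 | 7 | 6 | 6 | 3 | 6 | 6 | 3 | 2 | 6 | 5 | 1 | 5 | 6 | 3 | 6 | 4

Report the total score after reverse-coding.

80

Apply reverse scoring (reversed = (1+7) − raw = 8 − raw):
  item 2: 8 − 4 = 4
  item 4: 8 − 5 = 3
  item 5: 8 − 4 = 4
  item 6: 8 − 1 = 7
  item 8: 8 − 6 = 2
  item 9: 8 − 6 = 2
  item 11: 8 − 6 = 2
  item 12: 8 − 6 = 2
  item 14: 8 − 2 = 6
  item 15: 8 − 6 = 2
  item 18: 8 − 5 = 3
  item 21: 8 − 6 = 2
  item 22: 8 − 4 = 4
After reverse-coding: 5, 4, 4, 3, 4, 7, 7, 2, 2, 3, 2, 2, 3, 6, 2, 5, 1, 3, 6, 3, 2, 4
Total = 5 + 4 + 4 + 3 + 4 + 7 + 7 + 2 + 2 + 3 + 2 + 2 + 3 + 6 + 2 + 5 + 1 + 3 + 6 + 3 + 2 + 4 = 80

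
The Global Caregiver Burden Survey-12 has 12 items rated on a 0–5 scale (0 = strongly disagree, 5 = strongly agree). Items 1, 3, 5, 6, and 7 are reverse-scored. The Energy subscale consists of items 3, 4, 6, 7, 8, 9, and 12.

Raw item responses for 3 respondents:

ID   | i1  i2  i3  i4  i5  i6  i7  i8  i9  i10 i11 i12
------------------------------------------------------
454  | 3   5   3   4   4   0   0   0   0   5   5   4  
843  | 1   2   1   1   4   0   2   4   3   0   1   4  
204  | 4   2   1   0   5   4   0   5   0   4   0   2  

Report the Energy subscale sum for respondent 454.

Respondent 454 raw: 3, 5, 3, 4, 4, 0, 0, 0, 0, 5, 5, 4.
Energy items: 3, 4, 6, 7, 8, 9, 12.
Reverse-coded (reversed = (0+5) − raw = 5 − raw):
  item 3: 5 − 3 = 2
  item 4: 4
  item 6: 5 − 0 = 5
  item 7: 5 − 0 = 5
  item 8: 0
  item 9: 0
  item 12: 4
Sum = 2 + 4 + 5 + 5 + 0 + 0 + 4 = 20

20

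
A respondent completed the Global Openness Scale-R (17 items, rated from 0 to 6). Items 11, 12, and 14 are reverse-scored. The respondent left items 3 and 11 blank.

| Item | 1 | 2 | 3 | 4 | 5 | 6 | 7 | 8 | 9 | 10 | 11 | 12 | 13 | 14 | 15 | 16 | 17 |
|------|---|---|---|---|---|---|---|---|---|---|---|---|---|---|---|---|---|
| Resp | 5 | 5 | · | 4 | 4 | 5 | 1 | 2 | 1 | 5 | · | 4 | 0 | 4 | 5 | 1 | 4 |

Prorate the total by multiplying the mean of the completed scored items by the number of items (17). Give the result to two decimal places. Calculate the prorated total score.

52.13

Reverse-coded (reversed = (0+6) − raw = 6 − raw):
  item 12: 6 − 4 = 2
  item 14: 6 − 4 = 2
Completed scored items (15 of 17): 5, 5, 4, 4, 5, 1, 2, 1, 5, 2, 0, 2, 5, 1, 4; sum = 46.
Person mean = 46 / 15 ≈ 3.0667
Prorated total = (46 / 15) × 17 = 52.13 (to 2 dp)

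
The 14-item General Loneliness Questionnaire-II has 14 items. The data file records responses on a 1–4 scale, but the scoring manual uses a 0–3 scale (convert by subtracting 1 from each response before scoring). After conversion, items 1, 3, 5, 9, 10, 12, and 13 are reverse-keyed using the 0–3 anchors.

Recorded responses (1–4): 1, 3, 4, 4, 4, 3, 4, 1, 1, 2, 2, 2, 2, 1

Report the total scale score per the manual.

23

Convert to 0–3: 0, 2, 3, 3, 3, 2, 3, 0, 0, 1, 1, 1, 1, 0
Reverse-coded (on a 0–3 scale, reversed = 3 − raw):
  item 1: 3 − 0 = 3
  item 3: 3 − 3 = 0
  item 5: 3 − 3 = 0
  item 9: 3 − 0 = 3
  item 10: 3 − 1 = 2
  item 12: 3 − 1 = 2
  item 13: 3 − 1 = 2
Scored: 3, 2, 0, 3, 0, 2, 3, 0, 3, 2, 1, 2, 2, 0
Total = 23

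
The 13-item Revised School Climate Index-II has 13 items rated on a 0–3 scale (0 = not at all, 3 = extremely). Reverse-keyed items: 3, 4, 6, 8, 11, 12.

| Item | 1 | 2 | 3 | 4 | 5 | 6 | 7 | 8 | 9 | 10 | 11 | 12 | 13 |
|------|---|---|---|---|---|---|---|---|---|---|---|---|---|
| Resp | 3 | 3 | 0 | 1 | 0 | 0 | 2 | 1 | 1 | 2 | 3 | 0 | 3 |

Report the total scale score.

27

Reversing items 3, 4, 6, 8, 11 and 12 with 3 − raw:
Total = 3 + 3 + (3−0) + (3−1) + 0 + (3−0) + 2 + (3−1) + 1 + 2 + (3−3) + (3−0) + 3
      = 3 + 3 + 3 + 2 + 0 + 3 + 2 + 2 + 1 + 2 + 0 + 3 + 3 = 27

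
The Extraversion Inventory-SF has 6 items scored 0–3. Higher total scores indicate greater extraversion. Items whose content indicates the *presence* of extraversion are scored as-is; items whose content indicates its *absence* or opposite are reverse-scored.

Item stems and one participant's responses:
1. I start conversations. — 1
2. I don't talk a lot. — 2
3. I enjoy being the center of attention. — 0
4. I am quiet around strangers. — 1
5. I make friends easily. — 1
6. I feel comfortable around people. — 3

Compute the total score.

Items 2, 4 describe the absence/opposite of extraversion → reverse-score.
reversed = (0+3) − raw = 3 − raw.
  item 1: 1
  item 2: 3 − 2 = 1
  item 3: 0
  item 4: 3 − 1 = 2
  item 5: 1
  item 6: 3
Total = 1 + 1 + 0 + 2 + 1 + 3 = 8

8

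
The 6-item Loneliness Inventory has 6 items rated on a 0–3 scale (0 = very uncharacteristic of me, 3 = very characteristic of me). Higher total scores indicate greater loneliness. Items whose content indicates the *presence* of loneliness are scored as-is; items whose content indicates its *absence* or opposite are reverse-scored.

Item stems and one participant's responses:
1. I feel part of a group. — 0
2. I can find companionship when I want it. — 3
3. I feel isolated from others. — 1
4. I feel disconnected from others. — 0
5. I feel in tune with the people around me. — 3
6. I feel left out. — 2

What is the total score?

6

Items 1, 2, 5 describe the absence/opposite of loneliness → reverse-score.
on a 0–3 scale, reversed = 3 − raw.
  item 1: 3 − 0 = 3
  item 2: 3 − 3 = 0
  item 3: 1
  item 4: 0
  item 5: 3 − 3 = 0
  item 6: 2
Total = 3 + 0 + 1 + 0 + 0 + 2 = 6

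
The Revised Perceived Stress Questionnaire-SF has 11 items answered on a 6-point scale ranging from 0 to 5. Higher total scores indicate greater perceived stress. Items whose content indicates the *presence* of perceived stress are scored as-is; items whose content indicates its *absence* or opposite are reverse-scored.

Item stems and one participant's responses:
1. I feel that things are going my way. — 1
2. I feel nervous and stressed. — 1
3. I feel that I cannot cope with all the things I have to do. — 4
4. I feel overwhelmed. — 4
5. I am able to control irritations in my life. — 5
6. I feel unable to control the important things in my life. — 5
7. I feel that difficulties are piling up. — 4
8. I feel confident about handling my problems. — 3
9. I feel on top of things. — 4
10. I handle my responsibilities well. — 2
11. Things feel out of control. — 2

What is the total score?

30

Items 1, 5, 8, 9, 10 describe the absence/opposite of perceived stress → reverse-score.
reverse-coded value = 5 − response.
  item 1: 5 − 1 = 4
  item 2: 1
  item 3: 4
  item 4: 4
  item 5: 5 − 5 = 0
  item 6: 5
  item 7: 4
  item 8: 5 − 3 = 2
  item 9: 5 − 4 = 1
  item 10: 5 − 2 = 3
  item 11: 2
Total = 4 + 1 + 4 + 4 + 0 + 5 + 4 + 2 + 1 + 3 + 2 = 30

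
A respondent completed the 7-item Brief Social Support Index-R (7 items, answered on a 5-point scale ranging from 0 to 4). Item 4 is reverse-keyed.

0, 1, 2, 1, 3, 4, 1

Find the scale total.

Raw sum = 12. Reverse-keyed items: 4; their raw sum = 1.
Each reversal replaces raw with 4 − raw, changing the total by 4 − 2·raw per item.
Total = 12 + 1·4 − 2·1 = 12 + 4 − 2 = 14

14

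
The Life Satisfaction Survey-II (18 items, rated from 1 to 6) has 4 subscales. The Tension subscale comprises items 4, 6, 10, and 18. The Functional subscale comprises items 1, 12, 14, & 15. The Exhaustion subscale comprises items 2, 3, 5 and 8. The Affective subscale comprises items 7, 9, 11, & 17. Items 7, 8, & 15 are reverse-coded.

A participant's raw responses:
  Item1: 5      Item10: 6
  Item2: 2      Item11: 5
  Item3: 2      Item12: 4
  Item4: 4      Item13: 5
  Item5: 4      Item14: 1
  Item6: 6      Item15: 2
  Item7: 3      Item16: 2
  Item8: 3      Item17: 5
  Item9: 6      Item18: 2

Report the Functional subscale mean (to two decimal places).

3.75

Functional items: 1, 12, 14, 15.
Of these, item 15 is reverse-coded; reverse-coded value = 7 − response.
  item 1: 5
  item 12: 4
  item 14: 1
  item 15: 7 − 2 = 5
Sum = 5 + 4 + 1 + 5 = 15
Mean = 15 / 4 = 3.75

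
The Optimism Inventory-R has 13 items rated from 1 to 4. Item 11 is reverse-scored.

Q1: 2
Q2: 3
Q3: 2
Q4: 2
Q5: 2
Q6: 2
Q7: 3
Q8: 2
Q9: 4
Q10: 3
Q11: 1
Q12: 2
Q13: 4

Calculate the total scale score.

Reverse-coded items (on a 1–4 scale, reversed = 5 − raw):
  item 11: 5 − 1 = 4
Scored items: 2, 3, 2, 2, 2, 2, 3, 2, 4, 3, 4, 2, 4
Total = 2 + 3 + 2 + 2 + 2 + 2 + 3 + 2 + 4 + 3 + 4 + 2 + 4 = 35

35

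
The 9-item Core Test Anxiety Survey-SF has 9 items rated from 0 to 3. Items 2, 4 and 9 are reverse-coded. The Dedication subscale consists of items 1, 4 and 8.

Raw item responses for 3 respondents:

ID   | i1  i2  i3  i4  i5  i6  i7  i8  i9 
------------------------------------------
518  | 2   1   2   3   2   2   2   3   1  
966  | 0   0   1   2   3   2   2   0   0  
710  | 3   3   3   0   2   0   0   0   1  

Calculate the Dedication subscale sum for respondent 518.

5

Respondent 518 raw: 2, 1, 2, 3, 2, 2, 2, 3, 1.
Dedication items: 1, 4, 8.
Reverse-coded (reverse-coded value = 3 − response):
  item 1: 2
  item 4: 3 − 3 = 0
  item 8: 3
Sum = 2 + 0 + 3 = 5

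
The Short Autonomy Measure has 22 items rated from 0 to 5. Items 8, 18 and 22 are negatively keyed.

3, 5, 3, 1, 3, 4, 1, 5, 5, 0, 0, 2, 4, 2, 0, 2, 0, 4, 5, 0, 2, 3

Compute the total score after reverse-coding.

Apply reverse scoring (reversed = (0+5) − raw = 5 − raw):
  item 8: 5 − 5 = 0
  item 18: 5 − 4 = 1
  item 22: 5 − 3 = 2
Scored responses: 3, 5, 3, 1, 3, 4, 1, 0, 5, 0, 0, 2, 4, 2, 0, 2, 0, 1, 5, 0, 2, 2
Total = 3 + 5 + 3 + 1 + 3 + 4 + 1 + 0 + 5 + 0 + 0 + 2 + 4 + 2 + 0 + 2 + 0 + 1 + 5 + 0 + 2 + 2 = 45

45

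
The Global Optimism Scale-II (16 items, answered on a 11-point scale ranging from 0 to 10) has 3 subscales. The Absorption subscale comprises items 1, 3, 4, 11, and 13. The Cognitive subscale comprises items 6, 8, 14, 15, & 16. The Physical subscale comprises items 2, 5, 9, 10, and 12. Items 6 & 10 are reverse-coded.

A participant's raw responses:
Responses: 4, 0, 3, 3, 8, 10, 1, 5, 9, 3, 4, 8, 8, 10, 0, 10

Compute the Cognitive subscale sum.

25

Cognitive items: 6, 8, 14, 15, 16.
Of these, item 6 is reverse-coded; on a 0–10 scale, reversed = 10 − raw.
  item 6: 10 − 10 = 0
  item 8: 5
  item 14: 10
  item 15: 0
  item 16: 10
Sum = 0 + 5 + 10 + 0 + 10 = 25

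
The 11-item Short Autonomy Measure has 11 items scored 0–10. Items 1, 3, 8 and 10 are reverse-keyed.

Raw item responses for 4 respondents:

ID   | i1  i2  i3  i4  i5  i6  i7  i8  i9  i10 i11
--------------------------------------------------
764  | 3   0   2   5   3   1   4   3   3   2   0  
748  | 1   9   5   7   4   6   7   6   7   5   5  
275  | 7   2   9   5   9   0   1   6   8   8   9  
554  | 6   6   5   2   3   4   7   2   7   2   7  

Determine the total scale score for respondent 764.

46

Respondent 764 raw: 3, 0, 2, 5, 3, 1, 4, 3, 3, 2, 0.
Reverse-coded (reverse-coded value = 10 − response):
  item 1: 10 − 3 = 7
  item 2: 0
  item 3: 10 − 2 = 8
  item 4: 5
  item 5: 3
  item 6: 1
  item 7: 4
  item 8: 10 − 3 = 7
  item 9: 3
  item 10: 10 − 2 = 8
  item 11: 0
Sum = 7 + 0 + 8 + 5 + 3 + 1 + 4 + 7 + 3 + 8 + 0 = 46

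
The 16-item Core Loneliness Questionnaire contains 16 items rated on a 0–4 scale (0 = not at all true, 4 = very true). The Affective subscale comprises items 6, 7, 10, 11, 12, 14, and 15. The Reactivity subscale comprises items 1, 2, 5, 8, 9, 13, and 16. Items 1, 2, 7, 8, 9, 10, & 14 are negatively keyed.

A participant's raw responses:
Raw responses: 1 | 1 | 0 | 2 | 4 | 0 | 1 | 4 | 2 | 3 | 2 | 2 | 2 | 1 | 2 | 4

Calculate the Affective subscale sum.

13

Affective items: 6, 7, 10, 11, 12, 14, 15.
Of these, items 7, 10, and 14 are negatively keyed; on a 0–4 scale, reversed = 4 − raw.
  item 6: 0
  item 7: 4 − 1 = 3
  item 10: 4 − 3 = 1
  item 11: 2
  item 12: 2
  item 14: 4 − 1 = 3
  item 15: 2
Sum = 0 + 3 + 1 + 2 + 2 + 3 + 2 = 13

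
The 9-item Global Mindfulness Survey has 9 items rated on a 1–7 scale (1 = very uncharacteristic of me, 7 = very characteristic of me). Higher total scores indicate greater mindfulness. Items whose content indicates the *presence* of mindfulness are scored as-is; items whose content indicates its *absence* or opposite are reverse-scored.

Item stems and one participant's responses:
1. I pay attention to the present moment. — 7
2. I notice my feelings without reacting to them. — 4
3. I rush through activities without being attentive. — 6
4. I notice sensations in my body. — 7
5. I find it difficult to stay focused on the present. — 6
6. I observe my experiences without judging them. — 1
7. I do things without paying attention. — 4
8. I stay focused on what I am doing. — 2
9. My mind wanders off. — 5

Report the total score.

Items 3, 5, 7, 9 describe the absence/opposite of mindfulness → reverse-score.
reversed = (1+7) − raw = 8 − raw.
  item 1: 7
  item 2: 4
  item 3: 8 − 6 = 2
  item 4: 7
  item 5: 8 − 6 = 2
  item 6: 1
  item 7: 8 − 4 = 4
  item 8: 2
  item 9: 8 − 5 = 3
Total = 7 + 4 + 2 + 7 + 2 + 1 + 4 + 2 + 3 = 32

32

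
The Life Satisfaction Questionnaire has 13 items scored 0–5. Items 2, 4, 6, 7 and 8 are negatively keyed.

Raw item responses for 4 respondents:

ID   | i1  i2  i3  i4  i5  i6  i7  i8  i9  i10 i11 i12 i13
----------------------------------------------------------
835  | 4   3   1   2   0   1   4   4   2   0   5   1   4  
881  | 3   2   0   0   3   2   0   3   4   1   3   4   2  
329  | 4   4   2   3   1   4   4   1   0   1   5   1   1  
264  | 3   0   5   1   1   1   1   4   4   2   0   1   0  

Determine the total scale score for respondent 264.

34

Respondent 264 raw: 3, 0, 5, 1, 1, 1, 1, 4, 4, 2, 0, 1, 0.
Reverse-coded (on a 0–5 scale, reversed = 5 − raw):
  item 1: 3
  item 2: 5 − 0 = 5
  item 3: 5
  item 4: 5 − 1 = 4
  item 5: 1
  item 6: 5 − 1 = 4
  item 7: 5 − 1 = 4
  item 8: 5 − 4 = 1
  item 9: 4
  item 10: 2
  item 11: 0
  item 12: 1
  item 13: 0
Sum = 3 + 5 + 5 + 4 + 1 + 4 + 4 + 1 + 4 + 2 + 0 + 1 + 0 = 34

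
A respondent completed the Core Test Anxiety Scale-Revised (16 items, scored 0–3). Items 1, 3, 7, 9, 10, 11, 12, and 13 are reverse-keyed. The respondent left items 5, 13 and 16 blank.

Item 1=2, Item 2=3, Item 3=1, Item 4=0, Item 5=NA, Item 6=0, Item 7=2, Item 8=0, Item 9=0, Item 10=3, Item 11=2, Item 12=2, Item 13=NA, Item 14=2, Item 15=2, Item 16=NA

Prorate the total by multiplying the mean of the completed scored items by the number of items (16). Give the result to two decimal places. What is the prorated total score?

19.69

Reverse-coded (on a 0–3 scale, reversed = 3 − raw):
  item 1: 3 − 2 = 1
  item 3: 3 − 1 = 2
  item 7: 3 − 2 = 1
  item 9: 3 − 0 = 3
  item 10: 3 − 3 = 0
  item 11: 3 − 2 = 1
  item 12: 3 − 2 = 1
Completed scored items (13 of 16): 1, 3, 2, 0, 0, 1, 0, 3, 0, 1, 1, 2, 2; sum = 16.
Person mean = 16 / 13 ≈ 1.2308
Prorated total = (16 / 13) × 16 = 19.69 (to 2 dp)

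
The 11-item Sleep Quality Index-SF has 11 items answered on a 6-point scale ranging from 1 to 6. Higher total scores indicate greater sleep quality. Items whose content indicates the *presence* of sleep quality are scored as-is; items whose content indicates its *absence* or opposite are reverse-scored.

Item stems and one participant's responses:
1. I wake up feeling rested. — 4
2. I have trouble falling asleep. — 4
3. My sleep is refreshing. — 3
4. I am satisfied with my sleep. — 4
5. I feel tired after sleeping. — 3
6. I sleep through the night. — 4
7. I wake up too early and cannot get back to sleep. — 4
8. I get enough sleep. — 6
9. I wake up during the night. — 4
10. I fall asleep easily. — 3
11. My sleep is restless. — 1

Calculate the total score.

43

Items 2, 5, 7, 9, 11 describe the absence/opposite of sleep quality → reverse-score.
reversed = (1+6) − raw = 7 − raw.
  item 1: 4
  item 2: 7 − 4 = 3
  item 3: 3
  item 4: 4
  item 5: 7 − 3 = 4
  item 6: 4
  item 7: 7 − 4 = 3
  item 8: 6
  item 9: 7 − 4 = 3
  item 10: 3
  item 11: 7 − 1 = 6
Total = 4 + 3 + 3 + 4 + 4 + 4 + 3 + 6 + 3 + 3 + 6 = 43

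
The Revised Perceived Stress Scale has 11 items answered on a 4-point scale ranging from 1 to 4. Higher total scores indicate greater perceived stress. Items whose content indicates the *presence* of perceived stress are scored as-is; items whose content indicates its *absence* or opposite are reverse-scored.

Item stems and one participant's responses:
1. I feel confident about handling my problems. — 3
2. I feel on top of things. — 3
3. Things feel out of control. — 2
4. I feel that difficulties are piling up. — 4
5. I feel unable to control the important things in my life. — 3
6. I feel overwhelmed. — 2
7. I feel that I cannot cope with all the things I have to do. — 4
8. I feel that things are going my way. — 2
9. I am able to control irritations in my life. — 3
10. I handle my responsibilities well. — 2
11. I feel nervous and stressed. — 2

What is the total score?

29

Items 1, 2, 8, 9, 10 describe the absence/opposite of perceived stress → reverse-score.
reversed = (1+4) − raw = 5 − raw.
  item 1: 5 − 3 = 2
  item 2: 5 − 3 = 2
  item 3: 2
  item 4: 4
  item 5: 3
  item 6: 2
  item 7: 4
  item 8: 5 − 2 = 3
  item 9: 5 − 3 = 2
  item 10: 5 − 2 = 3
  item 11: 2
Total = 2 + 2 + 2 + 4 + 3 + 2 + 4 + 3 + 2 + 3 + 2 = 29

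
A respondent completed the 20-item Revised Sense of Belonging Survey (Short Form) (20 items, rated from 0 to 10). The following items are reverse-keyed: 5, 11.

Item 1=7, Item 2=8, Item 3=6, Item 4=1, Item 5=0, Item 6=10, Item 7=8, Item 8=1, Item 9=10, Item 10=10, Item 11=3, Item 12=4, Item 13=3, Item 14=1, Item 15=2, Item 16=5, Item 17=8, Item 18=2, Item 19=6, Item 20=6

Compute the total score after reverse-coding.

115

Reversing items 5 and 11 with 10 − raw:
Total = 7 + 8 + 6 + 1 + (10−0) + 10 + 8 + 1 + 10 + 10 + (10−3) + 4 + 3 + 1 + 2 + 5 + 8 + 2 + 6 + 6
      = 7 + 8 + 6 + 1 + 10 + 10 + 8 + 1 + 10 + 10 + 7 + 4 + 3 + 1 + 2 + 5 + 8 + 2 + 6 + 6 = 115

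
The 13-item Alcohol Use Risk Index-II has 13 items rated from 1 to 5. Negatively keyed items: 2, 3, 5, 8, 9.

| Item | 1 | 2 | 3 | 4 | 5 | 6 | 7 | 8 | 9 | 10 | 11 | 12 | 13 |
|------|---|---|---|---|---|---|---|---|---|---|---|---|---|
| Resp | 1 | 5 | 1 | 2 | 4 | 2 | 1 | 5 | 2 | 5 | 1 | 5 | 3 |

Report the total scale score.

33

Negatively keyed items use 6 − raw:
  item 2: 6 − 5 = 1
  item 3: 6 − 1 = 5
  item 5: 6 − 4 = 2
  item 8: 6 − 5 = 1
  item 9: 6 − 2 = 4
Scored responses: 1, 1, 5, 2, 2, 2, 1, 1, 4, 5, 1, 5, 3
Total = 1 + 1 + 5 + 2 + 2 + 2 + 1 + 1 + 4 + 5 + 1 + 5 + 3 = 33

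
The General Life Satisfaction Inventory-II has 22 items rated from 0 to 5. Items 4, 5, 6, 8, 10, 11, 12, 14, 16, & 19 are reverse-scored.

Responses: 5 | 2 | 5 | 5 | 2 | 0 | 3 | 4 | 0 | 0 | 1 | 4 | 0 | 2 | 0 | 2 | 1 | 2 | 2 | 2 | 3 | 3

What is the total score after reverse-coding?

54

Raw sum = 48. Reverse-scored items: 4, 5, 6, 8, 10, 11, 12, 14, 16, 19; their raw sum = 22.
Each reversal replaces raw with 5 − raw, changing the total by 5 − 2·raw per item.
Total = 48 + 10·5 − 2·22 = 48 + 50 − 44 = 54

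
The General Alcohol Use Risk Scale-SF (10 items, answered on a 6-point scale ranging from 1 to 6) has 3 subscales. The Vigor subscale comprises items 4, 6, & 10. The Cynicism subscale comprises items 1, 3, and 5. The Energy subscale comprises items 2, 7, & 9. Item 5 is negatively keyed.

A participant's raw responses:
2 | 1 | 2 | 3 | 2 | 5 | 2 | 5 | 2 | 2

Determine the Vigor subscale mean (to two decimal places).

3.33

Vigor items: 4, 6, 10.
  item 4: 3
  item 6: 5
  item 10: 2
Sum = 3 + 5 + 2 = 10
Mean = 10 / 3 = 3.33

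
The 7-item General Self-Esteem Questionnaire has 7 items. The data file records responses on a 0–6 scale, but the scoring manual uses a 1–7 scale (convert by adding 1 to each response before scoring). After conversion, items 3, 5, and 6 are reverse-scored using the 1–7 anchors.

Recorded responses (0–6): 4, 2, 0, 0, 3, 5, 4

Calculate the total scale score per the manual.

27

Convert to 1–7: 5, 3, 1, 1, 4, 6, 5
Reverse-coded (reversed = (1+7) − raw = 8 − raw):
  item 3: 8 − 1 = 7
  item 5: 8 − 4 = 4
  item 6: 8 − 6 = 2
Scored: 5, 3, 7, 1, 4, 2, 5
Total = 27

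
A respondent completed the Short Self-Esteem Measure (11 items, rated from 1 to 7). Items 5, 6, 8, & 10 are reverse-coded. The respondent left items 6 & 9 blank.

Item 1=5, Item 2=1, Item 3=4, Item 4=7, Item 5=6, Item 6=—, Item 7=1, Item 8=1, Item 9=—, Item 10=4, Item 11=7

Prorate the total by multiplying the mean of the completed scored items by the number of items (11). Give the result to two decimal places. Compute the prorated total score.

Reverse-coded (reverse-coded value = 8 − response):
  item 5: 8 − 6 = 2
  item 8: 8 − 1 = 7
  item 10: 8 − 4 = 4
Completed scored items (9 of 11): 5, 1, 4, 7, 2, 1, 7, 4, 7; sum = 38.
Person mean = 38 / 9 ≈ 4.2222
Prorated total = (38 / 9) × 11 = 46.44 (to 2 dp)

46.44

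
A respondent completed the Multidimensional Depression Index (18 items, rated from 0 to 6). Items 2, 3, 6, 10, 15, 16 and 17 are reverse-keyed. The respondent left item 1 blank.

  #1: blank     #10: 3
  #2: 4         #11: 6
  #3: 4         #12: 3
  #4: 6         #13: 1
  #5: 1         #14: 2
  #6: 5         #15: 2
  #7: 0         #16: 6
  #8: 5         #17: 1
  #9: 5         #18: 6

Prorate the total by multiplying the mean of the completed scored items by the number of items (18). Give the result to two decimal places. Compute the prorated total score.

55.06

Reverse-coded (reverse-coded value = 6 − response):
  item 2: 6 − 4 = 2
  item 3: 6 − 4 = 2
  item 6: 6 − 5 = 1
  item 10: 6 − 3 = 3
  item 15: 6 − 2 = 4
  item 16: 6 − 6 = 0
  item 17: 6 − 1 = 5
Completed scored items (17 of 18): 2, 2, 6, 1, 1, 0, 5, 5, 3, 6, 3, 1, 2, 4, 0, 5, 6; sum = 52.
Person mean = 52 / 17 ≈ 3.0588
Prorated total = (52 / 17) × 18 = 55.06 (to 2 dp)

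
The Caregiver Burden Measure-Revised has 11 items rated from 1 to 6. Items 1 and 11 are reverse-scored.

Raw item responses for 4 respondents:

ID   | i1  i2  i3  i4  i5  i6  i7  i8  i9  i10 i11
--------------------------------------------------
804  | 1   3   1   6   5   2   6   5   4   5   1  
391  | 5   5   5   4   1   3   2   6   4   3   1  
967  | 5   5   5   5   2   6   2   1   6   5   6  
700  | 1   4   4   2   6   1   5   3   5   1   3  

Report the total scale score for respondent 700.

Respondent 700 raw: 1, 4, 4, 2, 6, 1, 5, 3, 5, 1, 3.
Reverse-coded (reversed = (1+6) − raw = 7 − raw):
  item 1: 7 − 1 = 6
  item 2: 4
  item 3: 4
  item 4: 2
  item 5: 6
  item 6: 1
  item 7: 5
  item 8: 3
  item 9: 5
  item 10: 1
  item 11: 7 − 3 = 4
Sum = 6 + 4 + 4 + 2 + 6 + 1 + 5 + 3 + 5 + 1 + 4 = 41

41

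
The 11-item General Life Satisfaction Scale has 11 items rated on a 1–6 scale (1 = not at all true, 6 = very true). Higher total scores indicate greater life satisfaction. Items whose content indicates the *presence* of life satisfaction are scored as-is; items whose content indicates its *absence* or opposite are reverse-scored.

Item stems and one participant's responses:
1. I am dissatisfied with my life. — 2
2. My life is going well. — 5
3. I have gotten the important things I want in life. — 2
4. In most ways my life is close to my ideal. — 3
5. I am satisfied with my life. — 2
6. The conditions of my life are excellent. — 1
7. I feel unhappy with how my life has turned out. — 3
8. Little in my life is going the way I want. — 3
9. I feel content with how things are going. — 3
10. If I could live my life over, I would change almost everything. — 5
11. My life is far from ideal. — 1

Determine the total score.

37

Items 1, 7, 8, 10, 11 describe the absence/opposite of life satisfaction → reverse-score.
reversed = (1+6) − raw = 7 − raw.
  item 1: 7 − 2 = 5
  item 2: 5
  item 3: 2
  item 4: 3
  item 5: 2
  item 6: 1
  item 7: 7 − 3 = 4
  item 8: 7 − 3 = 4
  item 9: 3
  item 10: 7 − 5 = 2
  item 11: 7 − 1 = 6
Total = 5 + 5 + 2 + 3 + 2 + 1 + 4 + 4 + 3 + 2 + 6 = 37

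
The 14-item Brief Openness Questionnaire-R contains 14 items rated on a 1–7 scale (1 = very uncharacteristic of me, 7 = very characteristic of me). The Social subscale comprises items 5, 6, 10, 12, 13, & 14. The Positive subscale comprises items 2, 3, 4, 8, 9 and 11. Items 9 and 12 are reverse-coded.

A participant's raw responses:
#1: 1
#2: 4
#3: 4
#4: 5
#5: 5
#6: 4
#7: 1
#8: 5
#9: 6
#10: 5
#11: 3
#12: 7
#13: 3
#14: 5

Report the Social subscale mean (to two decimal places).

3.83

Social items: 5, 6, 10, 12, 13, 14.
Of these, item 12 is reverse-coded; reversed = (1+7) − raw = 8 − raw.
  item 5: 5
  item 6: 4
  item 10: 5
  item 12: 8 − 7 = 1
  item 13: 3
  item 14: 5
Sum = 5 + 4 + 5 + 1 + 3 + 5 = 23
Mean = 23 / 6 = 3.83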